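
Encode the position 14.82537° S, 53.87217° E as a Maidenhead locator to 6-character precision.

LH65we

Add 180° to longitude and 90° to latitude: 233.8722, 75.1746.
Field (20°×10°, letters A–R): 233.8722/20 → 11 → L, 75.1746/10 → 7 → H; chars LH.
Square (2°×1°, digits 0–9): 13.8722/2 → 6, 5.1746/1 → 5; chars 65.
Subsquare (5′×2.5′, letters a–x): 1.8722/0.0833333 → 22 → w, 0.1746/0.0416667 → 4 → e; chars we.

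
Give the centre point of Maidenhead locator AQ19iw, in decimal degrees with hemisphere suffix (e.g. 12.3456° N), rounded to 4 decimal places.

79.9375° N, 177.2917° W

Field A=0, Q=16: +0·20° lon, +16·10° lat → SW at lon -180°, lat 70°.
Square 1, 9: +1·2° lon, +9·1° lat → SW at lon -178°, lat 79°.
Subsquare i=8, w=22: +8·0.0833333° lon, +22·0.0416667° lat → SW at lon -177.333°, lat 79.9167°.
Cell spans 0.0833333° lon × 0.0416667° lat. Centre is SW corner plus half of each.
latitude 79.9375° N, longitude 177.2917° W.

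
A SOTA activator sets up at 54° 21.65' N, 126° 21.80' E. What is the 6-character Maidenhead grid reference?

PO34ei

Add 180° to longitude and 90° to latitude: 306.3633, 144.3608.
Field (20°×10°, letters A–R): 306.3633/20 → 15 → P, 144.3608/10 → 14 → O; chars PO.
Square (2°×1°, digits 0–9): 6.3633/2 → 3, 4.3608/1 → 4; chars 34.
Subsquare (5′×2.5′, letters a–x): 0.3633/0.0833333 → 4 → e, 0.3608/0.0416667 → 8 → i; chars ei.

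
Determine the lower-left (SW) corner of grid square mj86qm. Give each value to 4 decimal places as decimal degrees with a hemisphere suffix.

6.5000° N, 77.3333° E

Field M=12, J=9: +12·20° lon, +9·10° lat → SW at lon 60°, lat 0°.
Square 8, 6: +8·2° lon, +6·1° lat → SW at lon 76°, lat 6°.
Subsquare q=16, m=12: +16·0.0833333° lon, +12·0.0416667° lat → SW at lon 77.3333°, lat 6.5°.
latitude 6.5000° N, longitude 77.3333° E.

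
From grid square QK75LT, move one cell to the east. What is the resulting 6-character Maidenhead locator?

QK75mt

Longitude subsquare l = 11; +1 → 12 = m.
The latitude characters are unchanged.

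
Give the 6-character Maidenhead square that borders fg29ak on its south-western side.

Longitude subsquare a = 0; −1 → -1, wraps to 23 = x, carry into square.
Longitude square 2; −1 → 1.
Latitude subsquare k = 10; −1 → 9 = j.

FG19xj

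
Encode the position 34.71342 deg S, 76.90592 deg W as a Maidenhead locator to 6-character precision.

FF15ng

Shift to the Maidenhead origin (180°W, 90°S): lon 103.0941, lat 55.2866.
Field (20°×10°, letters A–R): 103.0941/20 → 5 → F, 55.2866/10 → 5 → F; chars FF.
Square (2°×1°, digits 0–9): 3.0941/2 → 1, 5.2866/1 → 5; chars 15.
Subsquare (5′×2.5′, letters a–x): 1.0941/0.0833333 → 13 → n, 0.2866/0.0416667 → 6 → g; chars ng.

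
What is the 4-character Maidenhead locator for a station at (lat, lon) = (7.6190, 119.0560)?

Add 180° to longitude and 90° to latitude: 299.06, 97.62.
Field: lon ⌊299.06/20⌋ = 14 → O; lat ⌊97.62/10⌋ = 9 → J.
Square: lon ⌊19.06/2⌋ = 9; lat ⌊7.62/1⌋ = 7.

OJ97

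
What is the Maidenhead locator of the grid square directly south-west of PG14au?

PG04xt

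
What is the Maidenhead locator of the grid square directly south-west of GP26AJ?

GP16xi

Longitude subsquare a = 0; −1 → -1, wraps to 23 = x, carry into square.
Longitude square 2; −1 → 1.
Latitude subsquare j = 9; −1 → 8 = i.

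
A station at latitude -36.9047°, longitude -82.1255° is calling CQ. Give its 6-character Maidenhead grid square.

Shift to the Maidenhead origin (180°W, 90°S): lon 97.8745, lat 53.0953.
Field: lon ⌊97.8745/20⌋ = 4 → E; lat ⌊53.0953/10⌋ = 5 → F.
Square: lon ⌊17.8745/2⌋ = 8; lat ⌊3.0953/1⌋ = 3.
Subsquare: lon ⌊1.8745/0.0833333⌋ = 22 → w; lat ⌊0.0953/0.0416667⌋ = 2 → c.

EF83wc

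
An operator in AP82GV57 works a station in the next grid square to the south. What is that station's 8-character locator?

Latitude extended square 7; −1 → 6.
The longitude characters are unchanged.

AP82gv56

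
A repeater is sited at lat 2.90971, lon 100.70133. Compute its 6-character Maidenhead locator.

Add 180° to longitude and 90° to latitude: 280.7013, 92.9097.
Field: lon ⌊280.7013/20⌋ = 14 → O; lat ⌊92.9097/10⌋ = 9 → J.
Square: lon ⌊0.7013/2⌋ = 0; lat ⌊2.9097/1⌋ = 2.
Subsquare: lon ⌊0.7013/0.0833333⌋ = 8 → i; lat ⌊0.9097/0.0416667⌋ = 21 → v.

OJ02iv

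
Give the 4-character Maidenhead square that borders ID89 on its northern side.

Latitude square 9; +1 → 10, wraps to 0, carry into field.
Latitude field D = 3; +1 → 4 = E.
The longitude characters are unchanged.

IE80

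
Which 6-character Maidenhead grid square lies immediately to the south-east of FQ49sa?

FQ48tx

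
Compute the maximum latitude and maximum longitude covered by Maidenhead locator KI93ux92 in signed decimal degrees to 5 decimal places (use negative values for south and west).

-6.02917, 39.75000

Field K=10, I=8: +10·20° lon, +8·10° lat → SW at lon 20°, lat -10°.
Square 9, 3: +9·2° lon, +3·1° lat → SW at lon 38°, lat -7°.
Subsquare u=20, x=23: +20·0.0833333° lon, +23·0.0416667° lat → SW at lon 39.6667°, lat -6.04167°.
Extended square 9, 2: +9·0.00833333° lon, +2·0.00416667° lat → SW at lon 39.7417°, lat -6.03333°.
Cell spans 0.00833333° lon × 0.00416667° lat. NE corner is SW corner plus one full cell.
latitude -6.02917, longitude 39.75000.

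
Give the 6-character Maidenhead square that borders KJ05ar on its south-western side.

Longitude subsquare a = 0; −1 → -1, wraps to 23 = x, carry into square.
Longitude square 0; −1 → -1, wraps to 9, carry into field.
Longitude field K = 10; −1 → 9 = J.
Latitude subsquare r = 17; −1 → 16 = q.

JJ95xq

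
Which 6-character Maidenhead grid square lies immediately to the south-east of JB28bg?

Longitude subsquare b = 1; +1 → 2 = c.
Latitude subsquare g = 6; −1 → 5 = f.

JB28cf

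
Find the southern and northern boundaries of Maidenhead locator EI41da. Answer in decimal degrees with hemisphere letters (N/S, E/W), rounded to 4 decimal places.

Field E=4, I=8: +4·20° lon, +8·10° lat → SW at lon -100°, lat -10°.
Square 4, 1: +4·2° lon, +1·1° lat → SW at lon -92°, lat -9°.
Subsquare d=3, a=0: +3·0.0833333° lon, +0·0.0416667° lat → SW at lon -91.75°, lat -9°.
Cell spans 0.0833333° lon × 0.0416667° lat.
south 9.0000° S, north 8.9583° S.

9.0000° S, 8.9583° S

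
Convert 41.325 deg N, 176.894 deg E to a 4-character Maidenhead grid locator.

RN81

Shift to the Maidenhead origin (180°W, 90°S): lon 356.89, lat 131.32.
Field: 356.89/20 → 17 → R, 131.32/10 → 13 → N; chars RN.
Square: 16.89/2 → 8, 1.32/1 → 1; chars 81.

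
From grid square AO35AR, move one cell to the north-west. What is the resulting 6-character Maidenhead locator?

Longitude subsquare a = 0; −1 → -1, wraps to 23 = x, carry into square.
Longitude square 3; −1 → 2.
Latitude subsquare r = 17; +1 → 18 = s.

AO25xs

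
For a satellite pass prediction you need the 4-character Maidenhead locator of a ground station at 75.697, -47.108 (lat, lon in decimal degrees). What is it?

GQ65

Offset from 180°W / 90°S: lon 132.89°, lat 165.70°.
Field: 132.89/20 → 6 → G, 165.70/10 → 16 → Q; chars GQ.
Square: 12.89/2 → 6, 5.70/1 → 5; chars 65.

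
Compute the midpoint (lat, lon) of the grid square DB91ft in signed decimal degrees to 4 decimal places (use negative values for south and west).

Field D=3, B=1: +3·20° lon, +1·10° lat → SW at lon -120°, lat -80°.
Square 9, 1: +9·2° lon, +1·1° lat → SW at lon -102°, lat -79°.
Subsquare f=5, t=19: +5·0.0833333° lon, +19·0.0416667° lat → SW at lon -101.583°, lat -78.2083°.
Cell spans 0.0833333° lon × 0.0416667° lat. Centre is SW corner plus half of each.
latitude -78.1875, longitude -101.5417.

-78.1875, -101.5417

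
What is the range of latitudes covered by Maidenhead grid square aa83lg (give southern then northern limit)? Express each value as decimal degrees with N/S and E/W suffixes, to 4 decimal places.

Field A=0, A=0: +0·20° lon, +0·10° lat → SW at lon -180°, lat -90°.
Square 8, 3: +8·2° lon, +3·1° lat → SW at lon -164°, lat -87°.
Subsquare l=11, g=6: +11·0.0833333° lon, +6·0.0416667° lat → SW at lon -163.083°, lat -86.75°.
Cell spans 0.0833333° lon × 0.0416667° lat.
south 86.7500° S, north 86.7083° S.

86.7500° S, 86.7083° S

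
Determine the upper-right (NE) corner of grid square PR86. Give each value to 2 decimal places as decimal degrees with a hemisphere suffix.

87.00° N, 138.00° E

Field P=15, R=17: +15·20° lon, +17·10° lat → SW at lon 120°, lat 80°.
Square 8, 6: +8·2° lon, +6·1° lat → SW at lon 136°, lat 86°.
Cell spans 2° lon × 1° lat. NE corner is SW corner plus one full cell.
latitude 87.00° N, longitude 138.00° E.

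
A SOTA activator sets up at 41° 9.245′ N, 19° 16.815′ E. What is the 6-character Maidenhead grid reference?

JN91pd

Add 180° to longitude and 90° to latitude: 199.2802, 131.1541.
Field: lon ⌊199.2802/20⌋ = 9 → J; lat ⌊131.1541/10⌋ = 13 → N.
Square: lon ⌊19.2802/2⌋ = 9; lat ⌊1.1541/1⌋ = 1.
Subsquare: lon ⌊1.2802/0.0833333⌋ = 15 → p; lat ⌊0.1541/0.0416667⌋ = 3 → d.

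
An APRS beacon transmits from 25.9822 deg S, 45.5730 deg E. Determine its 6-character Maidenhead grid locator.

LG24sa

Shift to the Maidenhead origin (180°W, 90°S): lon 225.5730, lat 64.0178.
Field: lon ⌊225.5730/20⌋ = 11 → L; lat ⌊64.0178/10⌋ = 6 → G.
Square: lon ⌊5.5730/2⌋ = 2; lat ⌊4.0178/1⌋ = 4.
Subsquare: lon ⌊1.5730/0.0833333⌋ = 18 → s; lat ⌊0.0178/0.0416667⌋ = 0 → a.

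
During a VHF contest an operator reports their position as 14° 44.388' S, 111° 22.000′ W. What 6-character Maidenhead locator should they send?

Add 180° to longitude and 90° to latitude: 68.6333, 75.2602.
Field: 68.6333/20 → 3 → D, 75.2602/10 → 7 → H; chars DH.
Square: 8.6333/2 → 4, 5.2602/1 → 5; chars 45.
Subsquare: 0.6333/0.0833333 → 7 → h, 0.2602/0.0416667 → 6 → g; chars hg.

DH45hg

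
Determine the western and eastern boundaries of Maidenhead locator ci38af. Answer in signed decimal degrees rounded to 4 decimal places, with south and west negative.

-134.0000, -133.9167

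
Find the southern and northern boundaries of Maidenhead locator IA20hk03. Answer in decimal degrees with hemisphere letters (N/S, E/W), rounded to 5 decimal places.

89.57083° S, 89.56667° S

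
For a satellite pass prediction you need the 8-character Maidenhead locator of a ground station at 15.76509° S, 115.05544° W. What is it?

DH24lf36

Shift to the Maidenhead origin (180°W, 90°S): lon 64.94456, lat 74.23491.
Field: lon ⌊64.94456/20⌋ = 3 → D; lat ⌊74.23491/10⌋ = 7 → H.
Square: lon ⌊4.94456/2⌋ = 2; lat ⌊4.23491/1⌋ = 4.
Subsquare: lon ⌊0.94456/0.0833333⌋ = 11 → l; lat ⌊0.23491/0.0416667⌋ = 5 → f.
Extended square: lon ⌊0.02789/0.00833333⌋ = 3; lat ⌊0.02658/0.00416667⌋ = 6.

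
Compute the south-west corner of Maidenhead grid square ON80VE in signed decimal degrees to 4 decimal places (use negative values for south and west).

40.1667, 117.7500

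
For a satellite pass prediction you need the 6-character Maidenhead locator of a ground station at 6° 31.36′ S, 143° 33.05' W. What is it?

Offset from 180°W / 90°S: lon 36.4492°, lat 83.4773°.
Field: lon ⌊36.4492/20⌋ = 1 → B; lat ⌊83.4773/10⌋ = 8 → I.
Square: lon ⌊16.4492/2⌋ = 8; lat ⌊3.4773/1⌋ = 3.
Subsquare: lon ⌊0.4492/0.0833333⌋ = 5 → f; lat ⌊0.4773/0.0416667⌋ = 11 → l.

BI83fl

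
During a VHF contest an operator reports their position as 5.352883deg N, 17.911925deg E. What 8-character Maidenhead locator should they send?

Add 180° to longitude and 90° to latitude: 197.91192, 95.35288.
Field: 197.91192/20 → 9 → J, 95.35288/10 → 9 → J; chars JJ.
Square: 17.91192/2 → 8, 5.35288/1 → 5; chars 85.
Subsquare: 1.91192/0.0833333 → 22 → w, 0.35288/0.0416667 → 8 → i; chars wi.
Extended square: 0.07859/0.00833333 → 9, 0.01955/0.00416667 → 4; chars 94.

JJ85wi94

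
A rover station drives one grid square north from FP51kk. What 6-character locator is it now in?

Latitude subsquare k = 10; +1 → 11 = l.
The longitude characters are unchanged.

FP51kl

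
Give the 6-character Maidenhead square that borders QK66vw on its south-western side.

QK66uv

Longitude subsquare v = 21; −1 → 20 = u.
Latitude subsquare w = 22; −1 → 21 = v.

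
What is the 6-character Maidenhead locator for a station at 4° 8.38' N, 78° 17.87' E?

MJ94dd

Offset from 180°W / 90°S: lon 258.2978°, lat 94.1397°.
Field (20°×10°, letters A–R): lon ⌊258.2978/20⌋ = 12 → M; lat ⌊94.1397/10⌋ = 9 → J.
Square (2°×1°, digits 0–9): lon ⌊18.2978/2⌋ = 9; lat ⌊4.1397/1⌋ = 4.
Subsquare (5′×2.5′, letters a–x): lon ⌊0.2978/0.0833333⌋ = 3 → d; lat ⌊0.1397/0.0416667⌋ = 3 → d.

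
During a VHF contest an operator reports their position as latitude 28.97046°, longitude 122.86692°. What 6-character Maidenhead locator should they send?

PL18kx

Shift to the Maidenhead origin (180°W, 90°S): lon 302.8669, lat 118.9705.
Field: lon ⌊302.8669/20⌋ = 15 → P; lat ⌊118.9705/10⌋ = 11 → L.
Square: lon ⌊2.8669/2⌋ = 1; lat ⌊8.9705/1⌋ = 8.
Subsquare: lon ⌊0.8669/0.0833333⌋ = 10 → k; lat ⌊0.9705/0.0416667⌋ = 23 → x.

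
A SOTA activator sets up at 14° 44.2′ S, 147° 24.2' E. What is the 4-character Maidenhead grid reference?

QH35

Shift to the Maidenhead origin (180°W, 90°S): lon 327.40, lat 75.26.
Field (20°×10°, letters A–R): 327.40/20 → 16 → Q, 75.26/10 → 7 → H; chars QH.
Square (2°×1°, digits 0–9): 7.40/2 → 3, 5.26/1 → 5; chars 35.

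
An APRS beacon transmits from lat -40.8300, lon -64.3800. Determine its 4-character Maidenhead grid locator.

FE79

Add 180° to longitude and 90° to latitude: 115.62, 49.17.
Field: 115.62/20 → 5 → F, 49.17/10 → 4 → E; chars FE.
Square: 15.62/2 → 7, 9.17/1 → 9; chars 79.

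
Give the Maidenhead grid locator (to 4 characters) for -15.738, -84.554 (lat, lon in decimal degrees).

EH74

Add 180° to longitude and 90° to latitude: 95.45, 74.26.
Field (20°×10°, letters A–R): lon ⌊95.45/20⌋ = 4 → E; lat ⌊74.26/10⌋ = 7 → H.
Square (2°×1°, digits 0–9): lon ⌊15.45/2⌋ = 7; lat ⌊4.26/1⌋ = 4.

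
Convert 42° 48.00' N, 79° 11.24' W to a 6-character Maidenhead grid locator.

Add 180° to longitude and 90° to latitude: 100.8127, 132.8000.
Field: lon ⌊100.8127/20⌋ = 5 → F; lat ⌊132.8000/10⌋ = 13 → N.
Square: lon ⌊0.8127/2⌋ = 0; lat ⌊2.8000/1⌋ = 2.
Subsquare: lon ⌊0.8127/0.0833333⌋ = 9 → j; lat ⌊0.8000/0.0416667⌋ = 19 → t.

FN02jt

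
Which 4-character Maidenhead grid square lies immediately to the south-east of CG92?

DG01

Longitude square 9; +1 → 10, wraps to 0, carry into field.
Longitude field C = 2; +1 → 3 = D.
Latitude square 2; −1 → 1.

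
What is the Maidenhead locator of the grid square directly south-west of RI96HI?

Longitude subsquare h = 7; −1 → 6 = g.
Latitude subsquare i = 8; −1 → 7 = h.

RI96gh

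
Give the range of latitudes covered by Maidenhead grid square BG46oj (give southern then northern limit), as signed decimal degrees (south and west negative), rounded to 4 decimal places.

-23.6250, -23.5833

Field B=1, G=6: +1·20° lon, +6·10° lat → SW at lon -160°, lat -30°.
Square 4, 6: +4·2° lon, +6·1° lat → SW at lon -152°, lat -24°.
Subsquare o=14, j=9: +14·0.0833333° lon, +9·0.0416667° lat → SW at lon -150.833°, lat -23.625°.
Cell spans 0.0833333° lon × 0.0416667° lat.
south -23.6250, north -23.5833.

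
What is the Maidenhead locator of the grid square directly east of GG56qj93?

Longitude extended square 9; +1 → 10, wraps to 0, carry into subsquare.
Longitude subsquare q = 16; +1 → 17 = r.
The latitude characters are unchanged.

GG56rj03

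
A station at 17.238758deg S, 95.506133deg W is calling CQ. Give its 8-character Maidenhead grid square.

EH22fs92

Shift to the Maidenhead origin (180°W, 90°S): lon 84.49387, lat 72.76124.
Field: 84.49387/20 → 4 → E, 72.76124/10 → 7 → H; chars EH.
Square: 4.49387/2 → 2, 2.76124/1 → 2; chars 22.
Subsquare: 0.49387/0.0833333 → 5 → f, 0.76124/0.0416667 → 18 → s; chars fs.
Extended square: 0.07720/0.00833333 → 9, 0.01124/0.00416667 → 2; chars 92.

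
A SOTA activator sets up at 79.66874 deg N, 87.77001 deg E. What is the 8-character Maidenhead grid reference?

NQ39vq20

Add 180° to longitude and 90° to latitude: 267.77001, 169.66874.
Field: 267.77001/20 → 13 → N, 169.66874/10 → 16 → Q; chars NQ.
Square: 7.77001/2 → 3, 9.66874/1 → 9; chars 39.
Subsquare: 1.77001/0.0833333 → 21 → v, 0.66874/0.0416667 → 16 → q; chars vq.
Extended square: 0.02001/0.00833333 → 2, 0.00207/0.00416667 → 0; chars 20.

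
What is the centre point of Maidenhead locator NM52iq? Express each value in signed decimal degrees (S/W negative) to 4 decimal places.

32.6875, 90.7083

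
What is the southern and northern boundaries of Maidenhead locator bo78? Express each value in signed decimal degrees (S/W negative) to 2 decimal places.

Field B=1, O=14: +1·20° lon, +14·10° lat → SW at lon -160°, lat 50°.
Square 7, 8: +7·2° lon, +8·1° lat → SW at lon -146°, lat 58°.
Cell spans 2° lon × 1° lat.
south 58.00, north 59.00.

58.00, 59.00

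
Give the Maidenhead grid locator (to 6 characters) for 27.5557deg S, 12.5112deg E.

JG62gk

Offset from 180°W / 90°S: lon 192.5112°, lat 62.4443°.
Field: lon ⌊192.5112/20⌋ = 9 → J; lat ⌊62.4443/10⌋ = 6 → G.
Square: lon ⌊12.5112/2⌋ = 6; lat ⌊2.4443/1⌋ = 2.
Subsquare: lon ⌊0.5112/0.0833333⌋ = 6 → g; lat ⌊0.4443/0.0416667⌋ = 10 → k.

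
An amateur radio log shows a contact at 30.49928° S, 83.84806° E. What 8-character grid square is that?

Shift to the Maidenhead origin (180°W, 90°S): lon 263.84806, lat 59.50072.
Field: lon ⌊263.84806/20⌋ = 13 → N; lat ⌊59.50072/10⌋ = 5 → F.
Square: lon ⌊3.84806/2⌋ = 1; lat ⌊9.50072/1⌋ = 9.
Subsquare: lon ⌊1.84806/0.0833333⌋ = 22 → w; lat ⌊0.50072/0.0416667⌋ = 12 → m.
Extended square: lon ⌊0.01473/0.00833333⌋ = 1; lat ⌊0.00072/0.00416667⌋ = 0.

NF19wm10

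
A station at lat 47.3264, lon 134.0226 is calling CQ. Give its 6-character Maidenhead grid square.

Offset from 180°W / 90°S: lon 314.0226°, lat 137.3264°.
Field: 314.0226/20 → 15 → P, 137.3264/10 → 13 → N; chars PN.
Square: 14.0226/2 → 7, 7.3264/1 → 7; chars 77.
Subsquare: 0.0226/0.0833333 → 0 → a, 0.3264/0.0416667 → 7 → h; chars ah.

PN77ah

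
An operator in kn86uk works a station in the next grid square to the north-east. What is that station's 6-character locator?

Longitude subsquare u = 20; +1 → 21 = v.
Latitude subsquare k = 10; +1 → 11 = l.

KN86vl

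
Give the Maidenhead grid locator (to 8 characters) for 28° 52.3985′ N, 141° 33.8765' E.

Offset from 180°W / 90°S: lon 321.56461°, lat 118.87331°.
Field: 321.56461/20 → 16 → Q, 118.87331/10 → 11 → L; chars QL.
Square: 1.56461/2 → 0, 8.87331/1 → 8; chars 08.
Subsquare: 1.56461/0.0833333 → 18 → s, 0.87331/0.0416667 → 20 → u; chars su.
Extended square: 0.06461/0.00833333 → 7, 0.03998/0.00416667 → 9; chars 79.

QL08su79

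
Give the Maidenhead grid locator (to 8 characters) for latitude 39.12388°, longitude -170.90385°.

Shift to the Maidenhead origin (180°W, 90°S): lon 9.09615, lat 129.12388.
Field: 9.09615/20 → 0 → A, 129.12388/10 → 12 → M; chars AM.
Square: 9.09615/2 → 4, 9.12388/1 → 9; chars 49.
Subsquare: 1.09615/0.0833333 → 13 → n, 0.12388/0.0416667 → 2 → c; chars nc.
Extended square: 0.01282/0.00833333 → 1, 0.04055/0.00416667 → 9; chars 19.

AM49nc19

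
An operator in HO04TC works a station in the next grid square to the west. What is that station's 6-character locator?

HO04sc

Longitude subsquare t = 19; −1 → 18 = s.
The latitude characters are unchanged.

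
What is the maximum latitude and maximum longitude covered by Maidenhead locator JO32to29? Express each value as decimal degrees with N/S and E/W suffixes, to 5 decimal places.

52.62500° N, 7.60833° E

Field J=9, O=14: +9·20° lon, +14·10° lat → SW at lon 0°, lat 50°.
Square 3, 2: +3·2° lon, +2·1° lat → SW at lon 6°, lat 52°.
Subsquare t=19, o=14: +19·0.0833333° lon, +14·0.0416667° lat → SW at lon 7.58333°, lat 52.5833°.
Extended square 2, 9: +2·0.00833333° lon, +9·0.00416667° lat → SW at lon 7.6°, lat 52.6208°.
Cell spans 0.00833333° lon × 0.00416667° lat. NE corner is SW corner plus one full cell.
latitude 52.62500° N, longitude 7.60833° E.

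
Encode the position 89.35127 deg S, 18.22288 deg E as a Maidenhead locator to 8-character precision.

Shift to the Maidenhead origin (180°W, 90°S): lon 198.22288, lat 0.64873.
Field: lon ⌊198.22288/20⌋ = 9 → J; lat ⌊0.64873/10⌋ = 0 → A.
Square: lon ⌊18.22288/2⌋ = 9; lat ⌊0.64873/1⌋ = 0.
Subsquare: lon ⌊0.22288/0.0833333⌋ = 2 → c; lat ⌊0.64873/0.0416667⌋ = 15 → p.
Extended square: lon ⌊0.05621/0.00833333⌋ = 6; lat ⌊0.02373/0.00416667⌋ = 5.

JA90cp65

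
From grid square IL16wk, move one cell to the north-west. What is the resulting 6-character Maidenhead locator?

IL16vl

Longitude subsquare w = 22; −1 → 21 = v.
Latitude subsquare k = 10; +1 → 11 = l.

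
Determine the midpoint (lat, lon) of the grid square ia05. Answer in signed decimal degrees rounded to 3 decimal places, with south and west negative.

-84.500, -19.000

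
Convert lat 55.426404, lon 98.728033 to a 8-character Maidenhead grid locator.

NO95ik72

Add 180° to longitude and 90° to latitude: 278.72803, 145.42640.
Field: 278.72803/20 → 13 → N, 145.42640/10 → 14 → O; chars NO.
Square: 18.72803/2 → 9, 5.42640/1 → 5; chars 95.
Subsquare: 0.72803/0.0833333 → 8 → i, 0.42640/0.0416667 → 10 → k; chars ik.
Extended square: 0.06137/0.00833333 → 7, 0.00974/0.00416667 → 2; chars 72.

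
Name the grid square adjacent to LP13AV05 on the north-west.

LP03xv96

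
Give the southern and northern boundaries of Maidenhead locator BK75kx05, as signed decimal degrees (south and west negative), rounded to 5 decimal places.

15.97917, 15.98333

Field B=1, K=10: +1·20° lon, +10·10° lat → SW at lon -160°, lat 10°.
Square 7, 5: +7·2° lon, +5·1° lat → SW at lon -146°, lat 15°.
Subsquare k=10, x=23: +10·0.0833333° lon, +23·0.0416667° lat → SW at lon -145.167°, lat 15.9583°.
Extended square 0, 5: +0·0.00833333° lon, +5·0.00416667° lat → SW at lon -145.167°, lat 15.9792°.
Cell spans 0.00833333° lon × 0.00416667° lat.
south 15.97917, north 15.98333.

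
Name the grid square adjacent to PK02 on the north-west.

Longitude square 0; −1 → -1, wraps to 9, carry into field.
Longitude field P = 15; −1 → 14 = O.
Latitude square 2; +1 → 3.

OK93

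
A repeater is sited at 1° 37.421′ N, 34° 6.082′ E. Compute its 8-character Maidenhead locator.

KJ71bo29

Add 180° to longitude and 90° to latitude: 214.10137, 91.62368.
Field (20°×10°, letters A–R): 214.10137/20 → 10 → K, 91.62368/10 → 9 → J; chars KJ.
Square (2°×1°, digits 0–9): 14.10137/2 → 7, 1.62368/1 → 1; chars 71.
Subsquare (5′×2.5′, letters a–x): 0.10137/0.0833333 → 1 → b, 0.62368/0.0416667 → 14 → o; chars bo.
Extended square (30″×15″, digits 0–9): 0.01803/0.00833333 → 2, 0.04035/0.00416667 → 9; chars 29.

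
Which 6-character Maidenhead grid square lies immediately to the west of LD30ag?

LD20xg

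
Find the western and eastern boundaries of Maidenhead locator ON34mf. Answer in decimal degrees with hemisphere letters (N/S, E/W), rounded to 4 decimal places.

Field O=14, N=13: +14·20° lon, +13·10° lat → SW at lon 100°, lat 40°.
Square 3, 4: +3·2° lon, +4·1° lat → SW at lon 106°, lat 44°.
Subsquare m=12, f=5: +12·0.0833333° lon, +5·0.0416667° lat → SW at lon 107°, lat 44.2083°.
Cell spans 0.0833333° lon × 0.0416667° lat.
west 107.0000° E, east 107.0833° E.

107.0000° E, 107.0833° E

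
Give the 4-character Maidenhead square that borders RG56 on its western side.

Longitude square 5; −1 → 4.
The latitude characters are unchanged.

RG46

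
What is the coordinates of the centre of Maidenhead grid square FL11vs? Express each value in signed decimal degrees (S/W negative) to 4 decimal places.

Field F=5, L=11: +5·20° lon, +11·10° lat → SW at lon -80°, lat 20°.
Square 1, 1: +1·2° lon, +1·1° lat → SW at lon -78°, lat 21°.
Subsquare v=21, s=18: +21·0.0833333° lon, +18·0.0416667° lat → SW at lon -76.25°, lat 21.75°.
Cell spans 0.0833333° lon × 0.0416667° lat. Centre is SW corner plus half of each.
latitude 21.7708, longitude -76.2083.

21.7708, -76.2083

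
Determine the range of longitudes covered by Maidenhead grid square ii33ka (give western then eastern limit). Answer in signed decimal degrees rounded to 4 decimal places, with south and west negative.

-13.1667, -13.0833

Field I=8, I=8: +8·20° lon, +8·10° lat → SW at lon -20°, lat -10°.
Square 3, 3: +3·2° lon, +3·1° lat → SW at lon -14°, lat -7°.
Subsquare k=10, a=0: +10·0.0833333° lon, +0·0.0416667° lat → SW at lon -13.1667°, lat -7°.
Cell spans 0.0833333° lon × 0.0416667° lat.
west -13.1667, east -13.0833.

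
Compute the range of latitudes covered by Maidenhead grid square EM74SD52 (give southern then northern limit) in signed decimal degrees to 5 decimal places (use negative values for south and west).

Field E=4, M=12: +4·20° lon, +12·10° lat → SW at lon -100°, lat 30°.
Square 7, 4: +7·2° lon, +4·1° lat → SW at lon -86°, lat 34°.
Subsquare s=18, d=3: +18·0.0833333° lon, +3·0.0416667° lat → SW at lon -84.5°, lat 34.125°.
Extended square 5, 2: +5·0.00833333° lon, +2·0.00416667° lat → SW at lon -84.4583°, lat 34.1333°.
Cell spans 0.00833333° lon × 0.00416667° lat.
south 34.13333, north 34.13750.

34.13333, 34.13750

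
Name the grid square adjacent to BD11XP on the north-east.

BD21aq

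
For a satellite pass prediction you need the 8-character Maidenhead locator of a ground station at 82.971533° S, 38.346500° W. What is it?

HA07ta86

Add 180° to longitude and 90° to latitude: 141.65350, 7.02847.
Field (20°×10°, letters A–R): 141.65350/20 → 7 → H, 7.02847/10 → 0 → A; chars HA.
Square (2°×1°, digits 0–9): 1.65350/2 → 0, 7.02847/1 → 7; chars 07.
Subsquare (5′×2.5′, letters a–x): 1.65350/0.0833333 → 19 → t, 0.02847/0.0416667 → 0 → a; chars ta.
Extended square (30″×15″, digits 0–9): 0.07017/0.00833333 → 8, 0.02847/0.00416667 → 6; chars 86.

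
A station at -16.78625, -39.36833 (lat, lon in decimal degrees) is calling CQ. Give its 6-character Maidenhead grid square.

HH03hf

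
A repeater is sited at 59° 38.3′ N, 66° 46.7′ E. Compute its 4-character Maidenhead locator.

Shift to the Maidenhead origin (180°W, 90°S): lon 246.78, lat 149.64.
Field: 246.78/20 → 12 → M, 149.64/10 → 14 → O; chars MO.
Square: 6.78/2 → 3, 9.64/1 → 9; chars 39.

MO39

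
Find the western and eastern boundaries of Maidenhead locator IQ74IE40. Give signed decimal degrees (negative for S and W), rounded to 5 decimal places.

-5.30000, -5.29167

Field I=8, Q=16: +8·20° lon, +16·10° lat → SW at lon -20°, lat 70°.
Square 7, 4: +7·2° lon, +4·1° lat → SW at lon -6°, lat 74°.
Subsquare i=8, e=4: +8·0.0833333° lon, +4·0.0416667° lat → SW at lon -5.33333°, lat 74.1667°.
Extended square 4, 0: +4·0.00833333° lon, +0·0.00416667° lat → SW at lon -5.3°, lat 74.1667°.
Cell spans 0.00833333° lon × 0.00416667° lat.
west -5.30000, east -5.29167.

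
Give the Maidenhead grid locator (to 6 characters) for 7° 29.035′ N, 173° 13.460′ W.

Add 180° to longitude and 90° to latitude: 6.7757, 97.4839.
Field: lon ⌊6.7757/20⌋ = 0 → A; lat ⌊97.4839/10⌋ = 9 → J.
Square: lon ⌊6.7757/2⌋ = 3; lat ⌊7.4839/1⌋ = 7.
Subsquare: lon ⌊0.7757/0.0833333⌋ = 9 → j; lat ⌊0.4839/0.0416667⌋ = 11 → l.

AJ37jl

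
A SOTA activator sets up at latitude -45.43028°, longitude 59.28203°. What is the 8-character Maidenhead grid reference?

LE94pn36

Offset from 180°W / 90°S: lon 239.28203°, lat 44.56972°.
Field (20°×10°, letters A–R): 239.28203/20 → 11 → L, 44.56972/10 → 4 → E; chars LE.
Square (2°×1°, digits 0–9): 19.28203/2 → 9, 4.56972/1 → 4; chars 94.
Subsquare (5′×2.5′, letters a–x): 1.28203/0.0833333 → 15 → p, 0.56972/0.0416667 → 13 → n; chars pn.
Extended square (30″×15″, digits 0–9): 0.03203/0.00833333 → 3, 0.02805/0.00416667 → 6; chars 36.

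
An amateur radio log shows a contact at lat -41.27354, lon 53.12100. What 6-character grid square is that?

LE68nr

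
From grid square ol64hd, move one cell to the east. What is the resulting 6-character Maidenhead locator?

OL64id

Longitude subsquare h = 7; +1 → 8 = i.
The latitude characters are unchanged.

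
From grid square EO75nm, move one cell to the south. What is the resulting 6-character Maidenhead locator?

Latitude subsquare m = 12; −1 → 11 = l.
The longitude characters are unchanged.

EO75nl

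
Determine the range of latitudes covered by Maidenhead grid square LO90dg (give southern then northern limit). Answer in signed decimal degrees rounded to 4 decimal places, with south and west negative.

50.2500, 50.2917

Field L=11, O=14: +11·20° lon, +14·10° lat → SW at lon 40°, lat 50°.
Square 9, 0: +9·2° lon, +0·1° lat → SW at lon 58°, lat 50°.
Subsquare d=3, g=6: +3·0.0833333° lon, +6·0.0416667° lat → SW at lon 58.25°, lat 50.25°.
Cell spans 0.0833333° lon × 0.0416667° lat.
south 50.2500, north 50.2917.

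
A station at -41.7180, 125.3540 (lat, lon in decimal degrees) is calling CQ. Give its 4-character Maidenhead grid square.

PE28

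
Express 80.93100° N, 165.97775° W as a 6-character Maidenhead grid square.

AR70aw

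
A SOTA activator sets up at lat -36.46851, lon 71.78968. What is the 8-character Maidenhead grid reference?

MF53vm47

Add 180° to longitude and 90° to latitude: 251.78968, 53.53149.
Field: lon ⌊251.78968/20⌋ = 12 → M; lat ⌊53.53149/10⌋ = 5 → F.
Square: lon ⌊11.78968/2⌋ = 5; lat ⌊3.53149/1⌋ = 3.
Subsquare: lon ⌊1.78968/0.0833333⌋ = 21 → v; lat ⌊0.53149/0.0416667⌋ = 12 → m.
Extended square: lon ⌊0.03968/0.00833333⌋ = 4; lat ⌊0.03149/0.00416667⌋ = 7.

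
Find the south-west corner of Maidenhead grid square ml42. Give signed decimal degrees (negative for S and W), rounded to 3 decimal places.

22.000, 68.000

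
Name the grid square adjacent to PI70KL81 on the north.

PI70kl82

Latitude extended square 1; +1 → 2.
The longitude characters are unchanged.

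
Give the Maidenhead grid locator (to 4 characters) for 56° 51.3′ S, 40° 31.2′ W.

GD93

Add 180° to longitude and 90° to latitude: 139.48, 33.15.
Field (20°×10°, letters A–R): lon ⌊139.48/20⌋ = 6 → G; lat ⌊33.15/10⌋ = 3 → D.
Square (2°×1°, digits 0–9): lon ⌊19.48/2⌋ = 9; lat ⌊3.15/1⌋ = 3.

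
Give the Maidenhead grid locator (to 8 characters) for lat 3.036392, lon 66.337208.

MJ33ea08

Shift to the Maidenhead origin (180°W, 90°S): lon 246.33721, lat 93.03639.
Field: 246.33721/20 → 12 → M, 93.03639/10 → 9 → J; chars MJ.
Square: 6.33721/2 → 3, 3.03639/1 → 3; chars 33.
Subsquare: 0.33721/0.0833333 → 4 → e, 0.03639/0.0416667 → 0 → a; chars ea.
Extended square: 0.00387/0.00833333 → 0, 0.03639/0.00416667 → 8; chars 08.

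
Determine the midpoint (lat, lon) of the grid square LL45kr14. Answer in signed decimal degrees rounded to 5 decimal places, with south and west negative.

Field L=11, L=11: +11·20° lon, +11·10° lat → SW at lon 40°, lat 20°.
Square 4, 5: +4·2° lon, +5·1° lat → SW at lon 48°, lat 25°.
Subsquare k=10, r=17: +10·0.0833333° lon, +17·0.0416667° lat → SW at lon 48.8333°, lat 25.7083°.
Extended square 1, 4: +1·0.00833333° lon, +4·0.00416667° lat → SW at lon 48.8417°, lat 25.725°.
Cell spans 0.00833333° lon × 0.00416667° lat. Centre is SW corner plus half of each.
latitude 25.72708, longitude 48.84583.

25.72708, 48.84583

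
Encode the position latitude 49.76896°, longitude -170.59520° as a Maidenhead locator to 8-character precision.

Add 180° to longitude and 90° to latitude: 9.40480, 139.76896.
Field: 9.40480/20 → 0 → A, 139.76896/10 → 13 → N; chars AN.
Square: 9.40480/2 → 4, 9.76896/1 → 9; chars 49.
Subsquare: 1.40480/0.0833333 → 16 → q, 0.76896/0.0416667 → 18 → s; chars qs.
Extended square: 0.07147/0.00833333 → 8, 0.01896/0.00416667 → 4; chars 84.

AN49qs84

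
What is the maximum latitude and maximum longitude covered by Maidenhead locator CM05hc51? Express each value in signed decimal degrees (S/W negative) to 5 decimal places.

35.09167, -139.36667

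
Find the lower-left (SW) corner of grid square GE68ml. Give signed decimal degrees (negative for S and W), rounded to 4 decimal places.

Field G=6, E=4: +6·20° lon, +4·10° lat → SW at lon -60°, lat -50°.
Square 6, 8: +6·2° lon, +8·1° lat → SW at lon -48°, lat -42°.
Subsquare m=12, l=11: +12·0.0833333° lon, +11·0.0416667° lat → SW at lon -47°, lat -41.5417°.
latitude -41.5417, longitude -47.0000.

-41.5417, -47.0000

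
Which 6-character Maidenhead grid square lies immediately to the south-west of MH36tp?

Longitude subsquare t = 19; −1 → 18 = s.
Latitude subsquare p = 15; −1 → 14 = o.

MH36so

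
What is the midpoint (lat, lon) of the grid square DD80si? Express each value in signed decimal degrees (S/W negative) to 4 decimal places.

-59.6458, -102.4583

Field D=3, D=3: +3·20° lon, +3·10° lat → SW at lon -120°, lat -60°.
Square 8, 0: +8·2° lon, +0·1° lat → SW at lon -104°, lat -60°.
Subsquare s=18, i=8: +18·0.0833333° lon, +8·0.0416667° lat → SW at lon -102.5°, lat -59.6667°.
Cell spans 0.0833333° lon × 0.0416667° lat. Centre is SW corner plus half of each.
latitude -59.6458, longitude -102.4583.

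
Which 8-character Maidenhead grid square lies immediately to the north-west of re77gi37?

RE77gi28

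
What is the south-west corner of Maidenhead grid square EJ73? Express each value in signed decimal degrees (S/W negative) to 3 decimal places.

3.000, -86.000

Field E=4, J=9: +4·20° lon, +9·10° lat → SW at lon -100°, lat 0°.
Square 7, 3: +7·2° lon, +3·1° lat → SW at lon -86°, lat 3°.
latitude 3.000, longitude -86.000.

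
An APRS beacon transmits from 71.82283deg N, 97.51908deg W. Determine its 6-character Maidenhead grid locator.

EQ11ft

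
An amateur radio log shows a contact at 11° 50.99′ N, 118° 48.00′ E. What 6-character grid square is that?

Offset from 180°W / 90°S: lon 298.8000°, lat 101.8498°.
Field: lon ⌊298.8000/20⌋ = 14 → O; lat ⌊101.8498/10⌋ = 10 → K.
Square: lon ⌊18.8000/2⌋ = 9; lat ⌊1.8498/1⌋ = 1.
Subsquare: lon ⌊0.8000/0.0833333⌋ = 9 → j; lat ⌊0.8498/0.0416667⌋ = 20 → u.

OK91ju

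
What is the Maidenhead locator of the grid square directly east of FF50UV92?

FF50vv02

Longitude extended square 9; +1 → 10, wraps to 0, carry into subsquare.
Longitude subsquare u = 20; +1 → 21 = v.
The latitude characters are unchanged.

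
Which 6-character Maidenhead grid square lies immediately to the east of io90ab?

Longitude subsquare a = 0; +1 → 1 = b.
The latitude characters are unchanged.

IO90bb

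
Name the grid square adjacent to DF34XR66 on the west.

DF34xr56

Longitude extended square 6; −1 → 5.
The latitude characters are unchanged.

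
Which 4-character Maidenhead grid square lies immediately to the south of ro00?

Latitude square 0; −1 → -1, wraps to 9, carry into field.
Latitude field O = 14; −1 → 13 = N.
The longitude characters are unchanged.

RN09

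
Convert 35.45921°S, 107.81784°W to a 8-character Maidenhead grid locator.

DF64cm19

Shift to the Maidenhead origin (180°W, 90°S): lon 72.18216, lat 54.54079.
Field: lon ⌊72.18216/20⌋ = 3 → D; lat ⌊54.54079/10⌋ = 5 → F.
Square: lon ⌊12.18216/2⌋ = 6; lat ⌊4.54079/1⌋ = 4.
Subsquare: lon ⌊0.18216/0.0833333⌋ = 2 → c; lat ⌊0.54079/0.0416667⌋ = 12 → m.
Extended square: lon ⌊0.01549/0.00833333⌋ = 1; lat ⌊0.04079/0.00416667⌋ = 9.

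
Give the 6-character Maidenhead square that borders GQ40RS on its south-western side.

GQ40qr

Longitude subsquare r = 17; −1 → 16 = q.
Latitude subsquare s = 18; −1 → 17 = r.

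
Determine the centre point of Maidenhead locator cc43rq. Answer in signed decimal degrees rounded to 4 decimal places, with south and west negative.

-66.3125, -130.5417

Field C=2, C=2: +2·20° lon, +2·10° lat → SW at lon -140°, lat -70°.
Square 4, 3: +4·2° lon, +3·1° lat → SW at lon -132°, lat -67°.
Subsquare r=17, q=16: +17·0.0833333° lon, +16·0.0416667° lat → SW at lon -130.583°, lat -66.3333°.
Cell spans 0.0833333° lon × 0.0416667° lat. Centre is SW corner plus half of each.
latitude -66.3125, longitude -130.5417.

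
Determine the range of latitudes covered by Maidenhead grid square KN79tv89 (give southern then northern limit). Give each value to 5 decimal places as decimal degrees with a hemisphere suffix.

49.91250° N, 49.91667° N

Field K=10, N=13: +10·20° lon, +13·10° lat → SW at lon 20°, lat 40°.
Square 7, 9: +7·2° lon, +9·1° lat → SW at lon 34°, lat 49°.
Subsquare t=19, v=21: +19·0.0833333° lon, +21·0.0416667° lat → SW at lon 35.5833°, lat 49.875°.
Extended square 8, 9: +8·0.00833333° lon, +9·0.00416667° lat → SW at lon 35.65°, lat 49.9125°.
Cell spans 0.00833333° lon × 0.00416667° lat.
south 49.91250° N, north 49.91667° N.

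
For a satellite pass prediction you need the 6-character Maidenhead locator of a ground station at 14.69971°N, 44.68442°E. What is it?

Shift to the Maidenhead origin (180°W, 90°S): lon 224.6844, lat 104.6997.
Field: lon ⌊224.6844/20⌋ = 11 → L; lat ⌊104.6997/10⌋ = 10 → K.
Square: lon ⌊4.6844/2⌋ = 2; lat ⌊4.6997/1⌋ = 4.
Subsquare: lon ⌊0.6844/0.0833333⌋ = 8 → i; lat ⌊0.6997/0.0416667⌋ = 16 → q.

LK24iq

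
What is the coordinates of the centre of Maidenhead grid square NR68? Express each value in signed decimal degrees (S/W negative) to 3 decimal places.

88.500, 93.000

Field N=13, R=17: +13·20° lon, +17·10° lat → SW at lon 80°, lat 80°.
Square 6, 8: +6·2° lon, +8·1° lat → SW at lon 92°, lat 88°.
Cell spans 2° lon × 1° lat. Centre is SW corner plus half of each.
latitude 88.500, longitude 93.000.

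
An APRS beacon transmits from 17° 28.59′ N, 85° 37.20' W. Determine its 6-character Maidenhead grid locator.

Offset from 180°W / 90°S: lon 94.3800°, lat 107.4765°.
Field: 94.3800/20 → 4 → E, 107.4765/10 → 10 → K; chars EK.
Square: 14.3800/2 → 7, 7.4765/1 → 7; chars 77.
Subsquare: 0.3800/0.0833333 → 4 → e, 0.4765/0.0416667 → 11 → l; chars el.

EK77el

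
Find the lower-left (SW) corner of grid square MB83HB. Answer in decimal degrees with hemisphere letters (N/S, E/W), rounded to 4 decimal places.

Field M=12, B=1: +12·20° lon, +1·10° lat → SW at lon 60°, lat -80°.
Square 8, 3: +8·2° lon, +3·1° lat → SW at lon 76°, lat -77°.
Subsquare h=7, b=1: +7·0.0833333° lon, +1·0.0416667° lat → SW at lon 76.5833°, lat -76.9583°.
latitude 76.9583° S, longitude 76.5833° E.

76.9583° S, 76.5833° E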